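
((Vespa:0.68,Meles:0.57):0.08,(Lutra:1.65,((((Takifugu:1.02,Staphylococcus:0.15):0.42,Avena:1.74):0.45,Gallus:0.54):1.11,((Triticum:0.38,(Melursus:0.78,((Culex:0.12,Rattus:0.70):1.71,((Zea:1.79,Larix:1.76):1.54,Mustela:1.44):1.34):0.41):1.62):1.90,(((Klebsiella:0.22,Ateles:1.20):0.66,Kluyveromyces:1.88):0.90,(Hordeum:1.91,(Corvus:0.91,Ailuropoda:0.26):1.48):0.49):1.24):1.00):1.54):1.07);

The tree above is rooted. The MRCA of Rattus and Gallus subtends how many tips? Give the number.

The MRCA of Rattus and Gallus is the node subtending ((((Takifugu,Staphylococcus),Avena),Gallus),((Triticum,(Melursus,((Culex,Rattus),((Zea,Larix),Mustela)))),(((Klebsiella,Ateles),Kluyveromyces),(Hordeum,(Corvus,Ailuropoda))))).
That clade contains 17 terminal taxa: Ailuropoda, Ateles, Avena, Corvus, Culex, Gallus, Hordeum, Klebsiella, Kluyveromyces, Larix, Melursus, Mustela, Rattus, Staphylococcus, Takifugu, Triticum, Zea.

17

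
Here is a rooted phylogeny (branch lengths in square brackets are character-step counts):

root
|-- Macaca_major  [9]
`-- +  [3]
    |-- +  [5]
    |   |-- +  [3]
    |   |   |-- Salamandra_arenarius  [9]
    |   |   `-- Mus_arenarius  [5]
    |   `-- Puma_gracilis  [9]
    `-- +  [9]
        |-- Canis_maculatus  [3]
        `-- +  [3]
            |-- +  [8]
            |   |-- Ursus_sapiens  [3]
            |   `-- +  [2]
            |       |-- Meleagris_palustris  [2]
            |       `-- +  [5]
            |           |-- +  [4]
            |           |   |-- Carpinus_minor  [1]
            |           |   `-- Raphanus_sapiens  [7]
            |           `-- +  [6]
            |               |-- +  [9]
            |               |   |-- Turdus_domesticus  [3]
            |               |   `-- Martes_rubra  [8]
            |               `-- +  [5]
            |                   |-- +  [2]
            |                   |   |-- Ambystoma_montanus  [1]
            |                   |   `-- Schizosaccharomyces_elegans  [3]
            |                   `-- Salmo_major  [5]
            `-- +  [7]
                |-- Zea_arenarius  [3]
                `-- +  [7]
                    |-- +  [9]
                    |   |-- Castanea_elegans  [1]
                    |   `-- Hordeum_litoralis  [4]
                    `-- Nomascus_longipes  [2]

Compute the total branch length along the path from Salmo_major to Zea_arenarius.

The path runs Salmo_major → … → MRCA → … → Zea_arenarius; the MRCA is the node subtending ((Ursus_sapiens,(Meleagris_palustris,((Carpinus_minor,Raphanus_sapiens),((Turdus_domesticus,Martes_rubra),((Ambystoma_montanus,Schizosaccharomyces_elegans),Salmo_major))))),(Zea_arenarius,((Castanea_elegans,Hordeum_litoralis),Nomascus_longipes))).
Branch lengths along that path: 5 + 5 + 6 + 5 + 2 + 8 + 7 + 3 = 41.

41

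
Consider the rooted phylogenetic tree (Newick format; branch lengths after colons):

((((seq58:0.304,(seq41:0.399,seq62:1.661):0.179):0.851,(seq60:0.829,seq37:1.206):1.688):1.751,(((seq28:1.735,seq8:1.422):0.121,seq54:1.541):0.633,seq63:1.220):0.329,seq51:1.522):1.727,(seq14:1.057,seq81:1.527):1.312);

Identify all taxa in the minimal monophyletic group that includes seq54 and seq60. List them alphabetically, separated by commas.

Tracing seq54: it sits inside ((seq28,seq8),seq54).
Tracing seq60: it sits inside (seq60,seq37).
The smallest clade enclosing both is (((seq58,(seq41,seq62)),(seq60,seq37)),(((seq28,seq8),seq54),seq63),seq51); the answer is its 10 terminal taxa in alphabetical order.

seq28, seq37, seq41, seq51, seq54, seq58, seq60, seq62, seq63, seq8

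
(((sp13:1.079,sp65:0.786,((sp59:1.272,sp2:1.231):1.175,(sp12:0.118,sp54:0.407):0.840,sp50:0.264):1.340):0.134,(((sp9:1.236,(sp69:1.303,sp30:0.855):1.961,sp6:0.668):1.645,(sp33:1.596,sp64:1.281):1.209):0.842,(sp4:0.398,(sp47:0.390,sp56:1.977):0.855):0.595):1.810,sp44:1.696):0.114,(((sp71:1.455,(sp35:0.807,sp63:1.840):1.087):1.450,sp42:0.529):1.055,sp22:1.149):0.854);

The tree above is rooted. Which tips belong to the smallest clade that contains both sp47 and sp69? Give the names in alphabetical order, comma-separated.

sp30, sp33, sp4, sp47, sp56, sp6, sp64, sp69, sp9

Tracing sp47: it sits inside (sp47,sp56).
Tracing sp69: it sits inside (sp69,sp30).
The smallest clade enclosing both is (((sp9,(sp69,sp30),sp6),(sp33,sp64)),(sp4,(sp47,sp56))); the answer is its 9 terminal taxa in alphabetical order.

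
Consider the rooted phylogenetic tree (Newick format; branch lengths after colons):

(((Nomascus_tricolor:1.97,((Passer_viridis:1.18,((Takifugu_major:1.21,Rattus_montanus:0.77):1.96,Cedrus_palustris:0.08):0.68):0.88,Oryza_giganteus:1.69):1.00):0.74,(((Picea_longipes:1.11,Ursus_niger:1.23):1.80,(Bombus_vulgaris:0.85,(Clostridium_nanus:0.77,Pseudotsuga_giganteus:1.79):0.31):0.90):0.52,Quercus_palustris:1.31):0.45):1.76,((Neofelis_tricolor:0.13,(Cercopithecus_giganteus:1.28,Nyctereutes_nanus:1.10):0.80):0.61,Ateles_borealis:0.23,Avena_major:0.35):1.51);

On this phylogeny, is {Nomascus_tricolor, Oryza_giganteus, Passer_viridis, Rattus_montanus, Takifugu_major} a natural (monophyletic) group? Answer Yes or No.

No

The MRCA of the listed taxa subtends (Nomascus_tricolor,((Passer_viridis,((Takifugu_major,Rattus_montanus),Cedrus_palustris)),Oryza_giganteus)).
That clade also contains Cedrus_palustris, which is not in the proposed group, so the group is not monophyletic.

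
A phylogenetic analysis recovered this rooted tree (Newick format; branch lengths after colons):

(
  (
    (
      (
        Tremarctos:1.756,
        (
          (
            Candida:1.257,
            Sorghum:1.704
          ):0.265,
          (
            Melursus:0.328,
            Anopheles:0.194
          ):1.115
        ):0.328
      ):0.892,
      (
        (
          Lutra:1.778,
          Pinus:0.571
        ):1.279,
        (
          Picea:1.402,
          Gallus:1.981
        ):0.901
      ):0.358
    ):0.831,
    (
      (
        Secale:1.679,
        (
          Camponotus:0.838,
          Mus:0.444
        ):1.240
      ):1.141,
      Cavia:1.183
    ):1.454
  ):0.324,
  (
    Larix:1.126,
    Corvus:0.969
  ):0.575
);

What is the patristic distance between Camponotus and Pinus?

The path runs Camponotus → … → MRCA → … → Pinus; the MRCA is the node subtending (((Tremarctos,((Candida,Sorghum),(Melursus,Anopheles))),((Lutra,Pinus),(Picea,Gallus))),((Secale,(Camponotus,Mus)),Cavia)).
Branch lengths along that path: 0.838 + 1.240 + 1.141 + 1.454 + 0.831 + 0.358 + 1.279 + 0.571 = 7.712.

7.712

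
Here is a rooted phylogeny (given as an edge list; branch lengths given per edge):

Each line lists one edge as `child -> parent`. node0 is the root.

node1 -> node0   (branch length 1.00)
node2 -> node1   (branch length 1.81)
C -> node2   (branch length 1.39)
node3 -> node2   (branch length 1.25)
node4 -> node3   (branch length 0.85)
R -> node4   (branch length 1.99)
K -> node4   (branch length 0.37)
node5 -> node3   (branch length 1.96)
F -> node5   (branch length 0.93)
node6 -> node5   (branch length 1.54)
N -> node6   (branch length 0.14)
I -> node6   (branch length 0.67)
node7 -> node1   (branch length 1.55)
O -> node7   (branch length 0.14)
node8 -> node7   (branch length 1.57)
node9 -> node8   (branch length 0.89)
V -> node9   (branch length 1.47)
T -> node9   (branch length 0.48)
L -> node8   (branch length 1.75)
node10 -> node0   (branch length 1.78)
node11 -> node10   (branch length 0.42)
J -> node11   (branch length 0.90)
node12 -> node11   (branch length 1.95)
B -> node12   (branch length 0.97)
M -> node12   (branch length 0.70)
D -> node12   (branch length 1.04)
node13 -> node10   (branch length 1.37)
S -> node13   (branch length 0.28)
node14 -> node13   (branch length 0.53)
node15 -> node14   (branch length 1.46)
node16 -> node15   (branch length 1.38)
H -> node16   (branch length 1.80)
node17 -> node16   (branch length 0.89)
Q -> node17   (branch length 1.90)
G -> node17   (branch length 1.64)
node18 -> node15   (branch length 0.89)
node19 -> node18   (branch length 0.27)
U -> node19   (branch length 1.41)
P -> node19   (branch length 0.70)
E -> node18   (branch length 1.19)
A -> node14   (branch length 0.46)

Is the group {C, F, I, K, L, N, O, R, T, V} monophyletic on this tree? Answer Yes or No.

The most recent common ancestor of these taxa subtends ((C,((R,K),(F,(N,I)))),(O,((V,T),L))).
That clade has exactly 10 tips — every listed taxon and nothing else — so the group is monophyletic.

Yes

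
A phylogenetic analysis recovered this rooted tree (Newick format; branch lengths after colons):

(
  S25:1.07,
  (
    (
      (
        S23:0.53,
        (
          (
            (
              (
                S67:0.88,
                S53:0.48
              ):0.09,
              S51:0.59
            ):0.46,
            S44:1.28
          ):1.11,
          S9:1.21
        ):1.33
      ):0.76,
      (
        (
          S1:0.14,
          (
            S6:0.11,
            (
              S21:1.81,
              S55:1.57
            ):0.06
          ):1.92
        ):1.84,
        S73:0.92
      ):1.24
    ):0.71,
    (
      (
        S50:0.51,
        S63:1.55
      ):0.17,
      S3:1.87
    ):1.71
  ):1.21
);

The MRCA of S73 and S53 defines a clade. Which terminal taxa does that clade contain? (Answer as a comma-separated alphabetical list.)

S1, S21, S23, S44, S51, S53, S55, S6, S67, S73, S9

Tracing S73: it sits inside ((S1,(S6,(S21,S55))),S73).
Tracing S53: it sits inside (S67,S53).
The smallest clade enclosing both is ((S23,((((S67,S53),S51),S44),S9)),((S1,(S6,(S21,S55))),S73)); the answer is its 11 terminal taxa in alphabetical order.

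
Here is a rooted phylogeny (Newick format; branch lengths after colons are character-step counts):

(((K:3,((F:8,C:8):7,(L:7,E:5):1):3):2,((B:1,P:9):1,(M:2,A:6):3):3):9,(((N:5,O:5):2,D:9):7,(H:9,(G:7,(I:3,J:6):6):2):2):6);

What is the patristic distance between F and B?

25

The path runs F → … → MRCA → … → B; the MRCA is the node subtending ((K,((F,C),(L,E))),((B,P),(M,A))).
Branch lengths along that path: 8 + 7 + 3 + 2 + 3 + 1 + 1 = 25.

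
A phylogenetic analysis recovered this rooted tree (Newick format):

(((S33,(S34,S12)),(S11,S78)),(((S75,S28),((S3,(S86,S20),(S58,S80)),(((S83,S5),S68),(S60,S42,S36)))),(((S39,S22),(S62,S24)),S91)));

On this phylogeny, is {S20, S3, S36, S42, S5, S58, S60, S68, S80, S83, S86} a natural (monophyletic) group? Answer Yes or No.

Yes

The most recent common ancestor of these taxa subtends ((S3,(S86,S20),(S58,S80)),(((S83,S5),S68),(S60,S42,S36))).
That clade has exactly 11 tips — every listed taxon and nothing else — so the group is monophyletic.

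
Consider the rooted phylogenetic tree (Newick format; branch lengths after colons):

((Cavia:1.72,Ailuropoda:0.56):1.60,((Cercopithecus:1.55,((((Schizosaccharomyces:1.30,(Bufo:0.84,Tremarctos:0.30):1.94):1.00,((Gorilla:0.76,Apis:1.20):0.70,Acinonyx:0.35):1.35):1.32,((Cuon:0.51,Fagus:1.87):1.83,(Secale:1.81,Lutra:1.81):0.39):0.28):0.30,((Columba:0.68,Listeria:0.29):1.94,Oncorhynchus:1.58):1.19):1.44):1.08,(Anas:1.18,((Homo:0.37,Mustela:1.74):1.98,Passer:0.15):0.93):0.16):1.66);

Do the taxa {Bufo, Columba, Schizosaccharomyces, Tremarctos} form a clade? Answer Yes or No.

The MRCA of the listed taxa subtends ((((Schizosaccharomyces,(Bufo,Tremarctos)),((Gorilla,Apis),Acinonyx)),((Cuon,Fagus),(Secale,Lutra))),((Columba,Listeria),Oncorhynchus)).
That clade also contains Acinonyx, Apis, Cuon, Fagus, Gorilla, Listeria, Lutra, Oncorhynchus, Secale, which are not in the proposed group, so the group is not monophyletic.

No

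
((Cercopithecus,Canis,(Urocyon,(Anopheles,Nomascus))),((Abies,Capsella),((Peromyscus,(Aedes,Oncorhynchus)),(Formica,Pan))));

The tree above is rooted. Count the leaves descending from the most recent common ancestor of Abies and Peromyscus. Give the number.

7

The MRCA of Abies and Peromyscus is the node subtending ((Abies,Capsella),((Peromyscus,(Aedes,Oncorhynchus)),(Formica,Pan))).
That clade contains 7 terminal taxa: Abies, Aedes, Capsella, Formica, Oncorhynchus, Pan, Peromyscus.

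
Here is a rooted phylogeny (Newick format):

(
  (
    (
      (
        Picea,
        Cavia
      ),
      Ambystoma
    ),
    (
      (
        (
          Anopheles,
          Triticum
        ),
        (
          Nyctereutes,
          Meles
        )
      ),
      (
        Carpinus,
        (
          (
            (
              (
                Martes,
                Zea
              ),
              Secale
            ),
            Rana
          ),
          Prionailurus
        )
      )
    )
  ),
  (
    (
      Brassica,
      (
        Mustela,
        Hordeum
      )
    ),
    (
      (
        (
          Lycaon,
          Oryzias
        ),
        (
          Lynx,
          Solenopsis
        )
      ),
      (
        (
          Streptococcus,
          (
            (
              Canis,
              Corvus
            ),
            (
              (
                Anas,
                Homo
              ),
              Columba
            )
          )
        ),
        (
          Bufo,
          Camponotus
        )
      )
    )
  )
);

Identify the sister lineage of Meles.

Nyctereutes

Meles attaches to the tree at the node subtending (Nyctereutes,Meles).
The other lineage descending from that same node — the sister group — is the single tip Nyctereutes.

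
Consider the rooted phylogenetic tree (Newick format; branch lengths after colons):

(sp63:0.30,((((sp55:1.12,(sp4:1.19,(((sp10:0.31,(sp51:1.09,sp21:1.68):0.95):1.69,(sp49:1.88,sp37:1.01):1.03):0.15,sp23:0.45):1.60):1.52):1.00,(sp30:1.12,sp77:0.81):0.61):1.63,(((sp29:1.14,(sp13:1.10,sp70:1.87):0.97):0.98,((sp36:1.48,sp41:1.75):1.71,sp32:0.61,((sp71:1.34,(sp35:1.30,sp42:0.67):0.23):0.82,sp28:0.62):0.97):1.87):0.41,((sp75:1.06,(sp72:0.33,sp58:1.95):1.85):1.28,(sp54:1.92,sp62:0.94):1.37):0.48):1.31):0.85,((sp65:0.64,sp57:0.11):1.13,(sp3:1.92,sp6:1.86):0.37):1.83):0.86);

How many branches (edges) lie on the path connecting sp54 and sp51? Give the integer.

12

The MRCA of sp54 and sp51 is the node subtending (((sp55,(sp4,(((sp10,(sp51,sp21)),(sp49,sp37)),sp23))),(sp30,sp77)),(((sp29,(sp13,sp70)),((sp36,sp41),sp32,((sp71,(sp35,sp42)),sp28))),((sp75,(sp72,sp58)),(sp54,sp62)))).
From sp54 up to that node: 4 branches. From sp51 up to the same node: 8 branches. Total: 4 + 8 = 12.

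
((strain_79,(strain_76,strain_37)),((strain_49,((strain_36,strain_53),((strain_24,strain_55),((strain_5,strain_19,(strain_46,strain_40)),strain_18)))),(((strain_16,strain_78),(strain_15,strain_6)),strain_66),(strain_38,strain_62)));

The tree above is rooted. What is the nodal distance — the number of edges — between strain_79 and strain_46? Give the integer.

10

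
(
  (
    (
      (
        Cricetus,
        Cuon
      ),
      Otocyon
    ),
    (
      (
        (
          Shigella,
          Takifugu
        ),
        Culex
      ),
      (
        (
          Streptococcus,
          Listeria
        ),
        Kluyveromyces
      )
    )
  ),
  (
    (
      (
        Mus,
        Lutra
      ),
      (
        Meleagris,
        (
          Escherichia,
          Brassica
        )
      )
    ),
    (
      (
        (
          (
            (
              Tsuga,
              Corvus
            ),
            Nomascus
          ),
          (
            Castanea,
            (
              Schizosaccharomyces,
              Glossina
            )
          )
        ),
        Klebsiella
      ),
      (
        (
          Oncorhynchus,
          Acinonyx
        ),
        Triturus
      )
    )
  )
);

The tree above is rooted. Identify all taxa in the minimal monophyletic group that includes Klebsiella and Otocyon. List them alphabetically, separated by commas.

Tracing Klebsiella: it sits inside ((((Tsuga,Corvus),Nomascus),(Castanea,(Schizosaccharomyces,Glossina))),Klebsiella).
Tracing Otocyon: it sits inside ((Cricetus,Cuon),Otocyon).
The smallest clade enclosing both is the whole tree (their MRCA is the root), so the answer is all 24 tips in alphabetical order.

Acinonyx, Brassica, Castanea, Corvus, Cricetus, Culex, Cuon, Escherichia, Glossina, Klebsiella, Kluyveromyces, Listeria, Lutra, Meleagris, Mus, Nomascus, Oncorhynchus, Otocyon, Schizosaccharomyces, Shigella, Streptococcus, Takifugu, Triturus, Tsuga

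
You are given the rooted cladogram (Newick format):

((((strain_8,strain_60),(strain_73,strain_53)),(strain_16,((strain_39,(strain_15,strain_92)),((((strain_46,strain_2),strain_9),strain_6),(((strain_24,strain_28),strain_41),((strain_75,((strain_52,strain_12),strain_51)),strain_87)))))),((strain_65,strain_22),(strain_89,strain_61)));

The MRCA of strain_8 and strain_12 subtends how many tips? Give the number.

20

The MRCA of strain_8 and strain_12 is the node subtending (((strain_8,strain_60),(strain_73,strain_53)),(strain_16,((strain_39,(strain_15,strain_92)),((((strain_46,strain_2),strain_9),strain_6),(((strain_24,strain_28),strain_41),((strain_75,((strain_52,strain_12),strain_51)),strain_87)))))).
That clade contains 20 terminal taxa: strain_12, strain_15, strain_16, strain_2, strain_24, strain_28, strain_39, strain_41, strain_46, strain_51, strain_52, strain_53, strain_6, strain_60, strain_73, strain_75, strain_8, strain_87, strain_9, strain_92.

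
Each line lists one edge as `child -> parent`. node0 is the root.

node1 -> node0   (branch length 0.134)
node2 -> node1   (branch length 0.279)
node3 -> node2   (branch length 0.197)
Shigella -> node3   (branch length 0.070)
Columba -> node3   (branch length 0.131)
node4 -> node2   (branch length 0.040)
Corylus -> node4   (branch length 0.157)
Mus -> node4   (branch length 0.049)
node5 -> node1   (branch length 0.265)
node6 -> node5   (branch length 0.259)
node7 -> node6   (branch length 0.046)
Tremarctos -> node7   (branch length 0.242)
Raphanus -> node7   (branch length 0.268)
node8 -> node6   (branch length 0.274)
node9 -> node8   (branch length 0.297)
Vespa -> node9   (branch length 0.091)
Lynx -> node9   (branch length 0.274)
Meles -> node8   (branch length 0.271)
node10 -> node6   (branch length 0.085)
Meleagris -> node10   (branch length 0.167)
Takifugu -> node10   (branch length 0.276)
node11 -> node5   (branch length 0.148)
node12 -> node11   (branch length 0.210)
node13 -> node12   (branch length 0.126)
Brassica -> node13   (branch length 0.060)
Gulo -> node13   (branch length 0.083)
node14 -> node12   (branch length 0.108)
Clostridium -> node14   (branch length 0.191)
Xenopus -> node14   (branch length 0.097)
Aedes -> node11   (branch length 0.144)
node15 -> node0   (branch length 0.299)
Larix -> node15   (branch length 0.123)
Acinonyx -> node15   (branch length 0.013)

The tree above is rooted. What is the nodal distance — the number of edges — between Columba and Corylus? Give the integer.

4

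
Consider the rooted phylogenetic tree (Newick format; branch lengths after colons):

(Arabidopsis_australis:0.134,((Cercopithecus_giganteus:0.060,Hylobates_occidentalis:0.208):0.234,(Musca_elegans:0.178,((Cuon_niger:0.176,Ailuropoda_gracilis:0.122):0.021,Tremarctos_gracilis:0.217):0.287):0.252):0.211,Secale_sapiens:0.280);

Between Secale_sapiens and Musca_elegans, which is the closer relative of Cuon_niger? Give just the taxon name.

Musca_elegans

The MRCA of Cuon_niger and Musca_elegans subtends (Musca_elegans,((Cuon_niger,Ailuropoda_gracilis),Tremarctos_gracilis)) (4 taxa).
The MRCA of Cuon_niger and Secale_sapiens is the root, subtending the entire tree (8 taxa).
The first is nested inside the second, so Cuon_niger shares a more recent common ancestor with Musca_elegans.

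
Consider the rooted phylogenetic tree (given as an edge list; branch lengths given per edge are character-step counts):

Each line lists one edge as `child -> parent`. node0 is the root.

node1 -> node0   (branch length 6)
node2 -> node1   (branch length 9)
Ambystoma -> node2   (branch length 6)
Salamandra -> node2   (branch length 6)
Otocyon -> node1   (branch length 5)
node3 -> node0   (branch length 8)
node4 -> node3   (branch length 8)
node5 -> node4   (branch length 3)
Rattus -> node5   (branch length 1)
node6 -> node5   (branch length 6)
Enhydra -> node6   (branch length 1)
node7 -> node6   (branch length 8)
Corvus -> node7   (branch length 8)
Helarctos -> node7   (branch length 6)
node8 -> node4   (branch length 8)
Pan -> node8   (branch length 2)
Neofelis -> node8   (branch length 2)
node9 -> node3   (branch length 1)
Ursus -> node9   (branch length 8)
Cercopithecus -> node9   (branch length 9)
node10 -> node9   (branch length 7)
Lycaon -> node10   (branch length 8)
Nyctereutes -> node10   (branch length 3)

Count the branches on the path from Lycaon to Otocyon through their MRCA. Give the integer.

6

The MRCA of Lycaon and Otocyon is the root of the tree.
From Lycaon up to that node: 4 branches. From Otocyon up to the same node: 2 branches. Total: 4 + 2 = 6.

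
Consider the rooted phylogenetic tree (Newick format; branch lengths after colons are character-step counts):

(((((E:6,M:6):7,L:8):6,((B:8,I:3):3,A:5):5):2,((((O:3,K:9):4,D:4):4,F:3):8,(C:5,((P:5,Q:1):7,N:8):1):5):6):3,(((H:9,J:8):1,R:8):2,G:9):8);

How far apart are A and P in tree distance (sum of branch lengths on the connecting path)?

The path runs A → … → MRCA → … → P; the MRCA is the node subtending ((((E,M),L),((B,I),A)),((((O,K),D),F),(C,((P,Q),N)))).
Branch lengths along that path: 5 + 5 + 2 + 6 + 5 + 1 + 7 + 5 = 36.

36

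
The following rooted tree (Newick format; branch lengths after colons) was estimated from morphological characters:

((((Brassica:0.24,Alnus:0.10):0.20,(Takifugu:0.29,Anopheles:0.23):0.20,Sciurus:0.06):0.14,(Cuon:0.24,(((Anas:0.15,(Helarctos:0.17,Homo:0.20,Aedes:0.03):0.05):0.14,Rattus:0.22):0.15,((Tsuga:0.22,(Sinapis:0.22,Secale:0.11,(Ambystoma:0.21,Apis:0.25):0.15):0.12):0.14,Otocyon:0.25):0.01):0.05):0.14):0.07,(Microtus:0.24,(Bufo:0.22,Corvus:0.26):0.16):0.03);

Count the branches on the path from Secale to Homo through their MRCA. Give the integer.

The MRCA of Secale and Homo is the node subtending (((Anas,(Helarctos,Homo,Aedes)),Rattus),((Tsuga,(Sinapis,Secale,(Ambystoma,Apis))),Otocyon)).
From Secale up to that node: 4 branches. From Homo up to the same node: 4 branches. Total: 4 + 4 = 8.

8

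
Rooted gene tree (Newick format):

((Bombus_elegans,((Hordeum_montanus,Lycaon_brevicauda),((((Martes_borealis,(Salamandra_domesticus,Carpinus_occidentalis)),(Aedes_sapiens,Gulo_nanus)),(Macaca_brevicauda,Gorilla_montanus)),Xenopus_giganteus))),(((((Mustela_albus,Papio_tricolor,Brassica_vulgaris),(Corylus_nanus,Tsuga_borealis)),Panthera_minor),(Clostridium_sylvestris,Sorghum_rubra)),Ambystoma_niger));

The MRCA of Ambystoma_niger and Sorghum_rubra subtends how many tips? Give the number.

9

The MRCA of Ambystoma_niger and Sorghum_rubra is the node subtending (((((Mustela_albus,Papio_tricolor,Brassica_vulgaris),(Corylus_nanus,Tsuga_borealis)),Panthera_minor),(Clostridium_sylvestris,Sorghum_rubra)),Ambystoma_niger).
That clade contains 9 terminal taxa: Ambystoma_niger, Brassica_vulgaris, Clostridium_sylvestris, Corylus_nanus, Mustela_albus, Panthera_minor, Papio_tricolor, Sorghum_rubra, Tsuga_borealis.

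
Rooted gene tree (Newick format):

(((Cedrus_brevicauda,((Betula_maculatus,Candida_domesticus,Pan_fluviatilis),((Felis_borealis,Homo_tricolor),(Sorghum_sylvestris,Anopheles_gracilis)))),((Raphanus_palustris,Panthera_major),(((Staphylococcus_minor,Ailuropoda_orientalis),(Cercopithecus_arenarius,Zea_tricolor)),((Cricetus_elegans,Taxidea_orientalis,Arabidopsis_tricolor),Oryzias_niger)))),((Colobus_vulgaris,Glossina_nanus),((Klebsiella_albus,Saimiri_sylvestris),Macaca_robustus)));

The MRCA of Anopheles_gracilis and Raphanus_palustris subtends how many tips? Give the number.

18

The MRCA of Anopheles_gracilis and Raphanus_palustris is the node subtending ((Cedrus_brevicauda,((Betula_maculatus,Candida_domesticus,Pan_fluviatilis),((Felis_borealis,Homo_tricolor),(Sorghum_sylvestris,Anopheles_gracilis)))),((Raphanus_palustris,Panthera_major),(((Staphylococcus_minor,Ailuropoda_orientalis),(Cercopithecus_arenarius,Zea_tricolor)),((Cricetus_elegans,Taxidea_orientalis,Arabidopsis_tricolor),Oryzias_niger)))).
That clade contains 18 terminal taxa: Ailuropoda_orientalis, Anopheles_gracilis, Arabidopsis_tricolor, Betula_maculatus, Candida_domesticus, Cedrus_brevicauda, Cercopithecus_arenarius, Cricetus_elegans, Felis_borealis, Homo_tricolor, Oryzias_niger, Pan_fluviatilis, Panthera_major, Raphanus_palustris, Sorghum_sylvestris, Staphylococcus_minor, Taxidea_orientalis, Zea_tricolor.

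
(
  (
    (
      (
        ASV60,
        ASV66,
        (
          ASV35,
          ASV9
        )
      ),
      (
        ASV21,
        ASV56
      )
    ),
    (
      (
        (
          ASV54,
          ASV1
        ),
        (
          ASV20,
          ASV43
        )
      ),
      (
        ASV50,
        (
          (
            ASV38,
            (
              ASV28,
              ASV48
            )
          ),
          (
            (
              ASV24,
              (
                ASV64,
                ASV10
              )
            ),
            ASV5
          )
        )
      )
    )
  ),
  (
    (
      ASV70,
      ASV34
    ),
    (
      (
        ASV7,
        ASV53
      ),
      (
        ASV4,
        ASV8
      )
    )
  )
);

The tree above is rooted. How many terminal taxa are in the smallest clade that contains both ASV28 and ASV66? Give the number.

The MRCA of ASV28 and ASV66 is the node subtending (((ASV60,ASV66,(ASV35,ASV9)),(ASV21,ASV56)),(((ASV54,ASV1),(ASV20,ASV43)),(ASV50,((ASV38,(ASV28,ASV48)),((ASV24,(ASV64,ASV10)),ASV5))))).
That clade contains 18 terminal taxa: ASV1, ASV10, ASV20, ASV21, ASV24, ASV28, ASV35, ASV38, ASV43, ASV48, ASV5, ASV50, ASV54, ASV56, ASV60, ASV64, ASV66, ASV9.

18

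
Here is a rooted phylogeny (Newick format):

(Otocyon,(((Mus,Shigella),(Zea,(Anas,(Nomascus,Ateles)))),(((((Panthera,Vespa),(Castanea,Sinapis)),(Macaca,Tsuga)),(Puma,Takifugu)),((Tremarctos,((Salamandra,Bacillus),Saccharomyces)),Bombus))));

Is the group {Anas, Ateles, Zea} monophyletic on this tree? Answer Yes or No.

No

The MRCA of the listed taxa subtends (Zea,(Anas,(Nomascus,Ateles))).
That clade also contains Nomascus, which is not in the proposed group, so the group is not monophyletic.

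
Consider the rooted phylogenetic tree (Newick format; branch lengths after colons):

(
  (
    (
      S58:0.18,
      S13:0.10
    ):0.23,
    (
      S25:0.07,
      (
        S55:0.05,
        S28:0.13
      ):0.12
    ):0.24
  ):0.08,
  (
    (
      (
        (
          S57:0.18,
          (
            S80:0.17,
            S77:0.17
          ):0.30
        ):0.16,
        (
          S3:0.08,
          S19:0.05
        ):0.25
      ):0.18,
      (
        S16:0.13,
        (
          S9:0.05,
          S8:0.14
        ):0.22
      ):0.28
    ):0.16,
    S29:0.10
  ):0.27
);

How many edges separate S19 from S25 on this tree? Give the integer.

The MRCA of S19 and S25 is the root of the tree.
From S19 up to that node: 5 branches. From S25 up to the same node: 3 branches. Total: 5 + 3 = 8.

8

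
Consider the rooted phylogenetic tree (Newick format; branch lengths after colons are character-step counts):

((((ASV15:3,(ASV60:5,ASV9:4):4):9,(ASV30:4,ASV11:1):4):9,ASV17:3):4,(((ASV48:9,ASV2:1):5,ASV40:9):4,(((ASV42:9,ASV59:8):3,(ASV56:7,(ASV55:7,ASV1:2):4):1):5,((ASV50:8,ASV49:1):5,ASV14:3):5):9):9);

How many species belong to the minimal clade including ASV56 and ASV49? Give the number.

The MRCA of ASV56 and ASV49 is the node subtending (((ASV42,ASV59),(ASV56,(ASV55,ASV1))),((ASV50,ASV49),ASV14)).
That clade contains 8 terminal taxa: ASV1, ASV14, ASV42, ASV49, ASV50, ASV55, ASV56, ASV59.

8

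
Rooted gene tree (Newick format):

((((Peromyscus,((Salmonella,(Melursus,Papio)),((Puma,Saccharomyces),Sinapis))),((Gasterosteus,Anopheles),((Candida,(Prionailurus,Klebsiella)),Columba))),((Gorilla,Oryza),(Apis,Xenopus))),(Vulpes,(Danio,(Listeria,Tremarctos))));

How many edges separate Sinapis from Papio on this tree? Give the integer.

5

The MRCA of Sinapis and Papio is the node subtending ((Salmonella,(Melursus,Papio)),((Puma,Saccharomyces),Sinapis)).
From Sinapis up to that node: 2 branches. From Papio up to the same node: 3 branches. Total: 2 + 3 = 5.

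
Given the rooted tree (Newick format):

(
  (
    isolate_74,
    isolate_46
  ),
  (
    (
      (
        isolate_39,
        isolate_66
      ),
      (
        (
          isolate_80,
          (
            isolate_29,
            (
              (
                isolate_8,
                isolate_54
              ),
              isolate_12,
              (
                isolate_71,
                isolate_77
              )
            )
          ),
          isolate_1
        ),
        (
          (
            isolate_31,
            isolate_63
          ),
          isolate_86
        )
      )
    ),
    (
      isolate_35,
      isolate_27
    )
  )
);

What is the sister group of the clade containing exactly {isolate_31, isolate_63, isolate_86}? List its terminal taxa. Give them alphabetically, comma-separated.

isolate_1, isolate_12, isolate_29, isolate_54, isolate_71, isolate_77, isolate_8, isolate_80

The clade containing exactly {isolate_31, isolate_63, isolate_86} attaches to the tree at the node subtending ((isolate_80,(isolate_29,((isolate_8,isolate_54),isolate_12,(isolate_71,isolate_77))),isolate_1),((isolate_31,isolate_63),isolate_86)).
The other lineage descending from that same node — the sister group — is (isolate_80,(isolate_29,((isolate_8,isolate_54),isolate_12,(isolate_71,isolate_77))),isolate_1); its 8 tips in alphabetical order are the answer.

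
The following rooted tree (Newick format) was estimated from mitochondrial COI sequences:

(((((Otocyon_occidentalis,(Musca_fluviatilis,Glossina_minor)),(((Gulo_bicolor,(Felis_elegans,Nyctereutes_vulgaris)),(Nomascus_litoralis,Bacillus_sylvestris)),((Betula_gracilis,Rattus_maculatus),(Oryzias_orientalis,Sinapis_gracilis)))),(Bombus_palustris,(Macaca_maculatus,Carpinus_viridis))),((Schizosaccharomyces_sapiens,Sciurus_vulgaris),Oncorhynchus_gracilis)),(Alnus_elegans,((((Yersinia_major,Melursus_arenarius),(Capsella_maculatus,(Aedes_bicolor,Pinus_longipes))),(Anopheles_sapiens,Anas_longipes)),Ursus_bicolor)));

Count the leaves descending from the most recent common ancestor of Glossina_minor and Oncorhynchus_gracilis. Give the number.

The MRCA of Glossina_minor and Oncorhynchus_gracilis is the node subtending ((((Otocyon_occidentalis,(Musca_fluviatilis,Glossina_minor)),(((Gulo_bicolor,(Felis_elegans,Nyctereutes_vulgaris)),(Nomascus_litoralis,Bacillus_sylvestris)),((Betula_gracilis,Rattus_maculatus),(Oryzias_orientalis,Sinapis_gracilis)))),(Bombus_palustris,(Macaca_maculatus,Carpinus_viridis))),((Schizosaccharomyces_sapiens,Sciurus_vulgaris),Oncorhynchus_gracilis)).
That clade contains 18 terminal taxa: Bacillus_sylvestris, Betula_gracilis, Bombus_palustris, Carpinus_viridis, Felis_elegans, Glossina_minor, Gulo_bicolor, Macaca_maculatus, Musca_fluviatilis, Nomascus_litoralis, Nyctereutes_vulgaris, Oncorhynchus_gracilis, Oryzias_orientalis, Otocyon_occidentalis, Rattus_maculatus, Schizosaccharomyces_sapiens, Sciurus_vulgaris, Sinapis_gracilis.

18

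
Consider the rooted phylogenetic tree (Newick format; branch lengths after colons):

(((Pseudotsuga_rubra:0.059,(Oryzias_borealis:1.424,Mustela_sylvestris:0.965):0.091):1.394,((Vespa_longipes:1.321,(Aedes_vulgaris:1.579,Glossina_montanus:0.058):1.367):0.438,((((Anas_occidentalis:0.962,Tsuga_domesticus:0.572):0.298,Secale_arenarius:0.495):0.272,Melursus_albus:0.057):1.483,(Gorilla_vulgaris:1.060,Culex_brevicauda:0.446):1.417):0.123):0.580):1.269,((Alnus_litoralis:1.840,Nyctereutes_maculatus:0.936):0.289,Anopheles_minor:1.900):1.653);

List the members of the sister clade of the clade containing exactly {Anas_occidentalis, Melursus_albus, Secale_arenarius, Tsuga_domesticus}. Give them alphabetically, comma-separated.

The clade containing exactly {Anas_occidentalis, Melursus_albus, Secale_arenarius, Tsuga_domesticus} attaches to the tree at the node subtending ((((Anas_occidentalis,Tsuga_domesticus),Secale_arenarius),Melursus_albus),(Gorilla_vulgaris,Culex_brevicauda)).
The other lineage descending from that same node — the sister group — is (Gorilla_vulgaris,Culex_brevicauda); its 2 tips in alphabetical order are the answer.

Culex_brevicauda, Gorilla_vulgaris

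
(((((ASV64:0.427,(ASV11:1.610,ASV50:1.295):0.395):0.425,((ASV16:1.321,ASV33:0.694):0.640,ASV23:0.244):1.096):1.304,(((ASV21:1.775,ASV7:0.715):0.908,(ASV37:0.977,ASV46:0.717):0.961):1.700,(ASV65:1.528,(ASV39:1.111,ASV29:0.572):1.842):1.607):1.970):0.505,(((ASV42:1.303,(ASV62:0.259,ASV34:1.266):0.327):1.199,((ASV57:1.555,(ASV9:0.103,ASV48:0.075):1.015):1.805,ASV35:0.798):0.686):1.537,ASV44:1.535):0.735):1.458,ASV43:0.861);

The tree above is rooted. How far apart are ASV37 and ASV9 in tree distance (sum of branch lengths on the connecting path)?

The path runs ASV37 → … → MRCA → … → ASV9; the MRCA is the node subtending ((((ASV64,(ASV11,ASV50)),((ASV16,ASV33),ASV23)),(((ASV21,ASV7),(ASV37,ASV46)),(ASV65,(ASV39,ASV29)))),(((ASV42,(ASV62,ASV34)),((ASV57,(ASV9,ASV48)),ASV35)),ASV44)).
Branch lengths along that path: 0.977 + 0.961 + 1.700 + 1.970 + 0.505 + 0.735 + 1.537 + 0.686 + 1.805 + 1.015 + 0.103 = 11.994.

11.994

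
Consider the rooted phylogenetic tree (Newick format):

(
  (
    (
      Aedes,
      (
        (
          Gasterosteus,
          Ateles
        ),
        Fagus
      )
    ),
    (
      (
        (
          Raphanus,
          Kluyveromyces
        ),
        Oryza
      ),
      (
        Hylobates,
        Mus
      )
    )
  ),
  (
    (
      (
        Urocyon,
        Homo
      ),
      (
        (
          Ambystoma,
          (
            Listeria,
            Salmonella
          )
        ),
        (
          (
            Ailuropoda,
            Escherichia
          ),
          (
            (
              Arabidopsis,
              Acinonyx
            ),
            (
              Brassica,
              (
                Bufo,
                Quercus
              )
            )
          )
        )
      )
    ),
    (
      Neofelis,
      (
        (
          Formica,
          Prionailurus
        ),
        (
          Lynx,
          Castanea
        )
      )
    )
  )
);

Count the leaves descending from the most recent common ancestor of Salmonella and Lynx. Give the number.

17

The MRCA of Salmonella and Lynx is the node subtending (((Urocyon,Homo),((Ambystoma,(Listeria,Salmonella)),((Ailuropoda,Escherichia),((Arabidopsis,Acinonyx),(Brassica,(Bufo,Quercus)))))),(Neofelis,((Formica,Prionailurus),(Lynx,Castanea)))).
That clade contains 17 terminal taxa: Acinonyx, Ailuropoda, Ambystoma, Arabidopsis, Brassica, Bufo, Castanea, Escherichia, Formica, Homo, Listeria, Lynx, Neofelis, Prionailurus, Quercus, Salmonella, Urocyon.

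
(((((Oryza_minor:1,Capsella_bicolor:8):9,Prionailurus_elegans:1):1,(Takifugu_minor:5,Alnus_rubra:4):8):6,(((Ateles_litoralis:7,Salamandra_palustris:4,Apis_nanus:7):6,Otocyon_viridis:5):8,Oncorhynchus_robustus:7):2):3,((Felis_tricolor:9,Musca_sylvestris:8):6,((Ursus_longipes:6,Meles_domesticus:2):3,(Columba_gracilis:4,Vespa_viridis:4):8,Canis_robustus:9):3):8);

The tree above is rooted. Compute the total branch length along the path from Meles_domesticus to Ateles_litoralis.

42

The path runs Meles_domesticus → … → MRCA → … → Ateles_litoralis; the MRCA is the root of the tree.
Branch lengths along that path: 2 + 3 + 3 + 8 + 3 + 2 + 8 + 6 + 7 = 42.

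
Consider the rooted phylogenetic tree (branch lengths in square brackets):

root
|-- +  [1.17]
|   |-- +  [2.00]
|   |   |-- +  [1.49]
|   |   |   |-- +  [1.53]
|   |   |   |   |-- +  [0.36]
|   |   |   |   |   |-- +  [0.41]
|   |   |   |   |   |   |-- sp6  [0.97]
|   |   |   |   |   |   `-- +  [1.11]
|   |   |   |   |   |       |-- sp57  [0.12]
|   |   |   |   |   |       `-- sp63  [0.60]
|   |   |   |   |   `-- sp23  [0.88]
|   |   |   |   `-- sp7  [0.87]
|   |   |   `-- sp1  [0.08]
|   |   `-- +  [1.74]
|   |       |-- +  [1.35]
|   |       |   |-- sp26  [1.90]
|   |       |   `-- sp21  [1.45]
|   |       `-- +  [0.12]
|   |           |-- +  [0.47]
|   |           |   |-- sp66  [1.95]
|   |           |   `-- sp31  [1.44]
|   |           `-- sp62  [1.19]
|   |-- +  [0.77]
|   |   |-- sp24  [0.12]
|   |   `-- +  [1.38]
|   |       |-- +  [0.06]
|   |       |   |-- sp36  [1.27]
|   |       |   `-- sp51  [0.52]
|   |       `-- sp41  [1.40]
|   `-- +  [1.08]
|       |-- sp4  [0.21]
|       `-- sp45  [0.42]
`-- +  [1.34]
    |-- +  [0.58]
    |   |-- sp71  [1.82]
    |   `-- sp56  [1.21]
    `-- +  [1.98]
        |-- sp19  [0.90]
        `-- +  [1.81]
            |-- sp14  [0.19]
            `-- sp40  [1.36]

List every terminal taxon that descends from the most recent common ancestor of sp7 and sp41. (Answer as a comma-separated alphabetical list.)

Tracing sp7: it sits inside (((sp6,(sp57,sp63)),sp23),sp7).
Tracing sp41: it sits inside ((sp36,sp51),sp41).
The smallest clade enclosing both is ((((((sp6,(sp57,sp63)),sp23),sp7),sp1),((sp26,sp21),((sp66,sp31),sp62))),(sp24,((sp36,sp51),sp41)),(sp4,sp45)); the answer is its 17 terminal taxa in alphabetical order.

sp1, sp21, sp23, sp24, sp26, sp31, sp36, sp4, sp41, sp45, sp51, sp57, sp6, sp62, sp63, sp66, sp7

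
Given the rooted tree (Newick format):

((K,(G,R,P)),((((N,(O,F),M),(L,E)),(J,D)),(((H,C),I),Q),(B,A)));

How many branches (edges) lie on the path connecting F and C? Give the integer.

9

The MRCA of F and C is the node subtending ((((N,(O,F),M),(L,E)),(J,D)),(((H,C),I),Q),(B,A)).
From F up to that node: 5 branches. From C up to the same node: 4 branches. Total: 5 + 4 = 9.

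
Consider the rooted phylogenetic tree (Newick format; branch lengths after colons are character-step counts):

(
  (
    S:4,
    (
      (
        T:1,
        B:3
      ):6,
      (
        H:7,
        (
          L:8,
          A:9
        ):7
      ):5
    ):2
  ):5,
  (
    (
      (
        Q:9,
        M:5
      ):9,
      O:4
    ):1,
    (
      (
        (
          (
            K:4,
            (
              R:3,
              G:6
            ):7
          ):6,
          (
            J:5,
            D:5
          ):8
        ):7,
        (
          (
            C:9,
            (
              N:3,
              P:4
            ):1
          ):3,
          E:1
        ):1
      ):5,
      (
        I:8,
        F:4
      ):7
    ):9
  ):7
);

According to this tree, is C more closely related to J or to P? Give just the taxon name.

P

The MRCA of C and P subtends (C,(N,P)) (3 taxa).
The MRCA of C and J subtends (((K,(R,G)),(J,D)),((C,(N,P)),E)) (9 taxa).
The first is nested inside the second, so C shares a more recent common ancestor with P.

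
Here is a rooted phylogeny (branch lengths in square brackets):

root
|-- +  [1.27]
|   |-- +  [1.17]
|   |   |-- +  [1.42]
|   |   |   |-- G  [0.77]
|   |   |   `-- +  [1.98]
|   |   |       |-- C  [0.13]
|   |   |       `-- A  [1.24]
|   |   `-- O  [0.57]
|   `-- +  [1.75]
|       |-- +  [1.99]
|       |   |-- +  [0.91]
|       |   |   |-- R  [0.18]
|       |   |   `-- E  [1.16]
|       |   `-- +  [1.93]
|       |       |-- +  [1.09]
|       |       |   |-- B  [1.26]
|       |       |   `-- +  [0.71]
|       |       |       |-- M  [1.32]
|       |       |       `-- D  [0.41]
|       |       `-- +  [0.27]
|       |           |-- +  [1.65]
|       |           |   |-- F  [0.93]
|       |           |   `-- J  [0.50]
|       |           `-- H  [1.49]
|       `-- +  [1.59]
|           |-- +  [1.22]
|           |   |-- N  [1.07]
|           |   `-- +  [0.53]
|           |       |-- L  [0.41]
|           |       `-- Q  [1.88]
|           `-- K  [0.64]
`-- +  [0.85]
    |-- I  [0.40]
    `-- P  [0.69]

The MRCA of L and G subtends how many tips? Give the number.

The MRCA of L and G is the node subtending (((G,(C,A)),O),(((R,E),((B,(M,D)),((F,J),H))),((N,(L,Q)),K))).
That clade contains 16 terminal taxa: A, B, C, D, E, F, G, H, J, K, L, M, N, O, Q, R.

16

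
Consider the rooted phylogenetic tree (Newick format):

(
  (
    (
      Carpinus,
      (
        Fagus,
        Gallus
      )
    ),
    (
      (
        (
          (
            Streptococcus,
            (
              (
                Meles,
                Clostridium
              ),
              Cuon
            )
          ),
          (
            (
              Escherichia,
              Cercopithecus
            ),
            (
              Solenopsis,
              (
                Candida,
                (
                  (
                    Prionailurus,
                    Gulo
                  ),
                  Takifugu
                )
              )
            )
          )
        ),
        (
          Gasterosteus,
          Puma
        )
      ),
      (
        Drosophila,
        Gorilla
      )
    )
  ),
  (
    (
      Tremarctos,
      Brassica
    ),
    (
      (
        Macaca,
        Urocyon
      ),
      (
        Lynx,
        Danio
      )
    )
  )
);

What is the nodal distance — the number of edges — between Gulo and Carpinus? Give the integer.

11

The MRCA of Gulo and Carpinus is the node subtending ((Carpinus,(Fagus,Gallus)),((((Streptococcus,((Meles,Clostridium),Cuon)),((Escherichia,Cercopithecus),(Solenopsis,(Candida,((Prionailurus,Gulo),Takifugu))))),(Gasterosteus,Puma)),(Drosophila,Gorilla))).
From Gulo up to that node: 9 branches. From Carpinus up to the same node: 2 branches. Total: 9 + 2 = 11.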